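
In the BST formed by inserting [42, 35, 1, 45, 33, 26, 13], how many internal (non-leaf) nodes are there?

Tree built from: [42, 35, 1, 45, 33, 26, 13]
Tree (level-order array): [42, 35, 45, 1, None, None, None, None, 33, 26, None, 13]
Rule: An internal node has at least one child.
Per-node child counts:
  node 42: 2 child(ren)
  node 35: 1 child(ren)
  node 1: 1 child(ren)
  node 33: 1 child(ren)
  node 26: 1 child(ren)
  node 13: 0 child(ren)
  node 45: 0 child(ren)
Matching nodes: [42, 35, 1, 33, 26]
Count of internal (non-leaf) nodes: 5


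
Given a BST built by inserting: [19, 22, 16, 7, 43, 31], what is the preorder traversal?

Tree insertion order: [19, 22, 16, 7, 43, 31]
Tree (level-order array): [19, 16, 22, 7, None, None, 43, None, None, 31]
Preorder traversal: [19, 16, 7, 22, 43, 31]


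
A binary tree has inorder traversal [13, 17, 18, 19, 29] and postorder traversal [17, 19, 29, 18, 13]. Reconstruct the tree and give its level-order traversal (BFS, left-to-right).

Inorder:   [13, 17, 18, 19, 29]
Postorder: [17, 19, 29, 18, 13]
Algorithm: postorder visits root last, so walk postorder right-to-left;
each value is the root of the current inorder slice — split it at that
value, recurse on the right subtree first, then the left.
Recursive splits:
  root=13; inorder splits into left=[], right=[17, 18, 19, 29]
  root=18; inorder splits into left=[17], right=[19, 29]
  root=29; inorder splits into left=[19], right=[]
  root=19; inorder splits into left=[], right=[]
  root=17; inorder splits into left=[], right=[]
Reconstructed level-order: [13, 18, 17, 29, 19]


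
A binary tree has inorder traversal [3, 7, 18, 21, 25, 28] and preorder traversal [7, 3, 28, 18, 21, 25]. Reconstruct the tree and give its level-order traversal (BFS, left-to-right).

Inorder:  [3, 7, 18, 21, 25, 28]
Preorder: [7, 3, 28, 18, 21, 25]
Algorithm: preorder visits root first, so consume preorder in order;
for each root, split the current inorder slice at that value into
left-subtree inorder and right-subtree inorder, then recurse.
Recursive splits:
  root=7; inorder splits into left=[3], right=[18, 21, 25, 28]
  root=3; inorder splits into left=[], right=[]
  root=28; inorder splits into left=[18, 21, 25], right=[]
  root=18; inorder splits into left=[], right=[21, 25]
  root=21; inorder splits into left=[], right=[25]
  root=25; inorder splits into left=[], right=[]
Reconstructed level-order: [7, 3, 28, 18, 21, 25]


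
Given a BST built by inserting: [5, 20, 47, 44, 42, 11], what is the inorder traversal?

Tree insertion order: [5, 20, 47, 44, 42, 11]
Tree (level-order array): [5, None, 20, 11, 47, None, None, 44, None, 42]
Inorder traversal: [5, 11, 20, 42, 44, 47]


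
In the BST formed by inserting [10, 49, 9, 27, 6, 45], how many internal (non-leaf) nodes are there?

Tree built from: [10, 49, 9, 27, 6, 45]
Tree (level-order array): [10, 9, 49, 6, None, 27, None, None, None, None, 45]
Rule: An internal node has at least one child.
Per-node child counts:
  node 10: 2 child(ren)
  node 9: 1 child(ren)
  node 6: 0 child(ren)
  node 49: 1 child(ren)
  node 27: 1 child(ren)
  node 45: 0 child(ren)
Matching nodes: [10, 9, 49, 27]
Count of internal (non-leaf) nodes: 4


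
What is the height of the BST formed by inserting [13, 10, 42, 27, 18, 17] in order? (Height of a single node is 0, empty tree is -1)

Insertion order: [13, 10, 42, 27, 18, 17]
Tree (level-order array): [13, 10, 42, None, None, 27, None, 18, None, 17]
Compute height bottom-up (empty subtree = -1):
  height(10) = 1 + max(-1, -1) = 0
  height(17) = 1 + max(-1, -1) = 0
  height(18) = 1 + max(0, -1) = 1
  height(27) = 1 + max(1, -1) = 2
  height(42) = 1 + max(2, -1) = 3
  height(13) = 1 + max(0, 3) = 4
Height = 4


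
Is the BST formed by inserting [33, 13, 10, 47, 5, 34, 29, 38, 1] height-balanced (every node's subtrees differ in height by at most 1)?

Tree (level-order array): [33, 13, 47, 10, 29, 34, None, 5, None, None, None, None, 38, 1]
Definition: a tree is height-balanced if, at every node, |h(left) - h(right)| <= 1 (empty subtree has height -1).
Bottom-up per-node check:
  node 1: h_left=-1, h_right=-1, diff=0 [OK], height=0
  node 5: h_left=0, h_right=-1, diff=1 [OK], height=1
  node 10: h_left=1, h_right=-1, diff=2 [FAIL (|1--1|=2 > 1)], height=2
  node 29: h_left=-1, h_right=-1, diff=0 [OK], height=0
  node 13: h_left=2, h_right=0, diff=2 [FAIL (|2-0|=2 > 1)], height=3
  node 38: h_left=-1, h_right=-1, diff=0 [OK], height=0
  node 34: h_left=-1, h_right=0, diff=1 [OK], height=1
  node 47: h_left=1, h_right=-1, diff=2 [FAIL (|1--1|=2 > 1)], height=2
  node 33: h_left=3, h_right=2, diff=1 [OK], height=4
Node 10 violates the condition: |1 - -1| = 2 > 1.
Result: Not balanced


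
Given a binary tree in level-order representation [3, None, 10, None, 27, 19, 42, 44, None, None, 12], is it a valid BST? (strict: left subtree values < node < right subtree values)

Level-order array: [3, None, 10, None, 27, 19, 42, 44, None, None, 12]
Validate using subtree bounds (lo, hi): at each node, require lo < value < hi,
then recurse left with hi=value and right with lo=value.
Preorder trace (stopping at first violation):
  at node 3 with bounds (-inf, +inf): OK
  at node 10 with bounds (3, +inf): OK
  at node 27 with bounds (10, +inf): OK
  at node 19 with bounds (10, 27): OK
  at node 44 with bounds (10, 19): VIOLATION
Node 44 violates its bound: not (10 < 44 < 19).
Result: Not a valid BST


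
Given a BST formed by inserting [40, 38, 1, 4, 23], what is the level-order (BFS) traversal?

Tree insertion order: [40, 38, 1, 4, 23]
Tree (level-order array): [40, 38, None, 1, None, None, 4, None, 23]
BFS from the root, enqueuing left then right child of each popped node:
  queue [40] -> pop 40, enqueue [38], visited so far: [40]
  queue [38] -> pop 38, enqueue [1], visited so far: [40, 38]
  queue [1] -> pop 1, enqueue [4], visited so far: [40, 38, 1]
  queue [4] -> pop 4, enqueue [23], visited so far: [40, 38, 1, 4]
  queue [23] -> pop 23, enqueue [none], visited so far: [40, 38, 1, 4, 23]
Result: [40, 38, 1, 4, 23]


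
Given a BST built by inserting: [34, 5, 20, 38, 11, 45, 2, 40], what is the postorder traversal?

Tree insertion order: [34, 5, 20, 38, 11, 45, 2, 40]
Tree (level-order array): [34, 5, 38, 2, 20, None, 45, None, None, 11, None, 40]
Postorder traversal: [2, 11, 20, 5, 40, 45, 38, 34]


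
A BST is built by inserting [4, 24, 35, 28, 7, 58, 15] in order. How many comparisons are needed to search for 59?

Search path for 59: 4 -> 24 -> 35 -> 58
Found: False
Comparisons: 4


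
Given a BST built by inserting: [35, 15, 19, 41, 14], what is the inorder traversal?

Tree insertion order: [35, 15, 19, 41, 14]
Tree (level-order array): [35, 15, 41, 14, 19]
Inorder traversal: [14, 15, 19, 35, 41]


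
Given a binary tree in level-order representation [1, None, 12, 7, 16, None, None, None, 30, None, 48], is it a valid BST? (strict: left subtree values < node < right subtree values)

Level-order array: [1, None, 12, 7, 16, None, None, None, 30, None, 48]
Validate using subtree bounds (lo, hi): at each node, require lo < value < hi,
then recurse left with hi=value and right with lo=value.
Preorder trace (stopping at first violation):
  at node 1 with bounds (-inf, +inf): OK
  at node 12 with bounds (1, +inf): OK
  at node 7 with bounds (1, 12): OK
  at node 16 with bounds (12, +inf): OK
  at node 30 with bounds (16, +inf): OK
  at node 48 with bounds (30, +inf): OK
No violation found at any node.
Result: Valid BST


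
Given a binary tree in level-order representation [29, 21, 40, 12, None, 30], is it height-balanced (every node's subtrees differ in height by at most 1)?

Tree (level-order array): [29, 21, 40, 12, None, 30]
Definition: a tree is height-balanced if, at every node, |h(left) - h(right)| <= 1 (empty subtree has height -1).
Bottom-up per-node check:
  node 12: h_left=-1, h_right=-1, diff=0 [OK], height=0
  node 21: h_left=0, h_right=-1, diff=1 [OK], height=1
  node 30: h_left=-1, h_right=-1, diff=0 [OK], height=0
  node 40: h_left=0, h_right=-1, diff=1 [OK], height=1
  node 29: h_left=1, h_right=1, diff=0 [OK], height=2
All nodes satisfy the balance condition.
Result: Balanced


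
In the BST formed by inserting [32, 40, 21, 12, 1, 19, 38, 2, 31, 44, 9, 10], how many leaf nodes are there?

Tree built from: [32, 40, 21, 12, 1, 19, 38, 2, 31, 44, 9, 10]
Tree (level-order array): [32, 21, 40, 12, 31, 38, 44, 1, 19, None, None, None, None, None, None, None, 2, None, None, None, 9, None, 10]
Rule: A leaf has 0 children.
Per-node child counts:
  node 32: 2 child(ren)
  node 21: 2 child(ren)
  node 12: 2 child(ren)
  node 1: 1 child(ren)
  node 2: 1 child(ren)
  node 9: 1 child(ren)
  node 10: 0 child(ren)
  node 19: 0 child(ren)
  node 31: 0 child(ren)
  node 40: 2 child(ren)
  node 38: 0 child(ren)
  node 44: 0 child(ren)
Matching nodes: [10, 19, 31, 38, 44]
Count of leaf nodes: 5


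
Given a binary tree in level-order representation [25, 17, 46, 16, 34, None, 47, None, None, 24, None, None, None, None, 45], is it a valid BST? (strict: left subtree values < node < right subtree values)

Level-order array: [25, 17, 46, 16, 34, None, 47, None, None, 24, None, None, None, None, 45]
Validate using subtree bounds (lo, hi): at each node, require lo < value < hi,
then recurse left with hi=value and right with lo=value.
Preorder trace (stopping at first violation):
  at node 25 with bounds (-inf, +inf): OK
  at node 17 with bounds (-inf, 25): OK
  at node 16 with bounds (-inf, 17): OK
  at node 34 with bounds (17, 25): VIOLATION
Node 34 violates its bound: not (17 < 34 < 25).
Result: Not a valid BST


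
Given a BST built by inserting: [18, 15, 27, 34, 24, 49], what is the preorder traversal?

Tree insertion order: [18, 15, 27, 34, 24, 49]
Tree (level-order array): [18, 15, 27, None, None, 24, 34, None, None, None, 49]
Preorder traversal: [18, 15, 27, 24, 34, 49]


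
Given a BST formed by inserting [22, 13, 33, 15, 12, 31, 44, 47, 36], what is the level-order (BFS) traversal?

Tree insertion order: [22, 13, 33, 15, 12, 31, 44, 47, 36]
Tree (level-order array): [22, 13, 33, 12, 15, 31, 44, None, None, None, None, None, None, 36, 47]
BFS from the root, enqueuing left then right child of each popped node:
  queue [22] -> pop 22, enqueue [13, 33], visited so far: [22]
  queue [13, 33] -> pop 13, enqueue [12, 15], visited so far: [22, 13]
  queue [33, 12, 15] -> pop 33, enqueue [31, 44], visited so far: [22, 13, 33]
  queue [12, 15, 31, 44] -> pop 12, enqueue [none], visited so far: [22, 13, 33, 12]
  queue [15, 31, 44] -> pop 15, enqueue [none], visited so far: [22, 13, 33, 12, 15]
  queue [31, 44] -> pop 31, enqueue [none], visited so far: [22, 13, 33, 12, 15, 31]
  queue [44] -> pop 44, enqueue [36, 47], visited so far: [22, 13, 33, 12, 15, 31, 44]
  queue [36, 47] -> pop 36, enqueue [none], visited so far: [22, 13, 33, 12, 15, 31, 44, 36]
  queue [47] -> pop 47, enqueue [none], visited so far: [22, 13, 33, 12, 15, 31, 44, 36, 47]
Result: [22, 13, 33, 12, 15, 31, 44, 36, 47]


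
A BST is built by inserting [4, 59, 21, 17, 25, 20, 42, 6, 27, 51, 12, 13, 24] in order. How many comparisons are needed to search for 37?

Search path for 37: 4 -> 59 -> 21 -> 25 -> 42 -> 27
Found: False
Comparisons: 6


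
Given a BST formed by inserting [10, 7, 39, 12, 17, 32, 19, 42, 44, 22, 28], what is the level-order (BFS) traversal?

Tree insertion order: [10, 7, 39, 12, 17, 32, 19, 42, 44, 22, 28]
Tree (level-order array): [10, 7, 39, None, None, 12, 42, None, 17, None, 44, None, 32, None, None, 19, None, None, 22, None, 28]
BFS from the root, enqueuing left then right child of each popped node:
  queue [10] -> pop 10, enqueue [7, 39], visited so far: [10]
  queue [7, 39] -> pop 7, enqueue [none], visited so far: [10, 7]
  queue [39] -> pop 39, enqueue [12, 42], visited so far: [10, 7, 39]
  queue [12, 42] -> pop 12, enqueue [17], visited so far: [10, 7, 39, 12]
  queue [42, 17] -> pop 42, enqueue [44], visited so far: [10, 7, 39, 12, 42]
  queue [17, 44] -> pop 17, enqueue [32], visited so far: [10, 7, 39, 12, 42, 17]
  queue [44, 32] -> pop 44, enqueue [none], visited so far: [10, 7, 39, 12, 42, 17, 44]
  queue [32] -> pop 32, enqueue [19], visited so far: [10, 7, 39, 12, 42, 17, 44, 32]
  queue [19] -> pop 19, enqueue [22], visited so far: [10, 7, 39, 12, 42, 17, 44, 32, 19]
  queue [22] -> pop 22, enqueue [28], visited so far: [10, 7, 39, 12, 42, 17, 44, 32, 19, 22]
  queue [28] -> pop 28, enqueue [none], visited so far: [10, 7, 39, 12, 42, 17, 44, 32, 19, 22, 28]
Result: [10, 7, 39, 12, 42, 17, 44, 32, 19, 22, 28]


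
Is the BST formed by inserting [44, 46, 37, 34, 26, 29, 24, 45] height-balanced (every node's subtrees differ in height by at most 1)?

Tree (level-order array): [44, 37, 46, 34, None, 45, None, 26, None, None, None, 24, 29]
Definition: a tree is height-balanced if, at every node, |h(left) - h(right)| <= 1 (empty subtree has height -1).
Bottom-up per-node check:
  node 24: h_left=-1, h_right=-1, diff=0 [OK], height=0
  node 29: h_left=-1, h_right=-1, diff=0 [OK], height=0
  node 26: h_left=0, h_right=0, diff=0 [OK], height=1
  node 34: h_left=1, h_right=-1, diff=2 [FAIL (|1--1|=2 > 1)], height=2
  node 37: h_left=2, h_right=-1, diff=3 [FAIL (|2--1|=3 > 1)], height=3
  node 45: h_left=-1, h_right=-1, diff=0 [OK], height=0
  node 46: h_left=0, h_right=-1, diff=1 [OK], height=1
  node 44: h_left=3, h_right=1, diff=2 [FAIL (|3-1|=2 > 1)], height=4
Node 34 violates the condition: |1 - -1| = 2 > 1.
Result: Not balanced


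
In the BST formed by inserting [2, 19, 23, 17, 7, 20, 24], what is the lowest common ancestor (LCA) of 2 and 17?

Tree insertion order: [2, 19, 23, 17, 7, 20, 24]
Tree (level-order array): [2, None, 19, 17, 23, 7, None, 20, 24]
In a BST, the LCA of p=2, q=17 is the first node v on the
root-to-leaf path with p <= v <= q (go left if both < v, right if both > v).
Walk from root:
  at 2: 2 <= 2 <= 17, this is the LCA
LCA = 2


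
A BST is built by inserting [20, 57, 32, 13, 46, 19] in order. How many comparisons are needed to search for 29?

Search path for 29: 20 -> 57 -> 32
Found: False
Comparisons: 3


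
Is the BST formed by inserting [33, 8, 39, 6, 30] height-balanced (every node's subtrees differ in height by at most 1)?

Tree (level-order array): [33, 8, 39, 6, 30]
Definition: a tree is height-balanced if, at every node, |h(left) - h(right)| <= 1 (empty subtree has height -1).
Bottom-up per-node check:
  node 6: h_left=-1, h_right=-1, diff=0 [OK], height=0
  node 30: h_left=-1, h_right=-1, diff=0 [OK], height=0
  node 8: h_left=0, h_right=0, diff=0 [OK], height=1
  node 39: h_left=-1, h_right=-1, diff=0 [OK], height=0
  node 33: h_left=1, h_right=0, diff=1 [OK], height=2
All nodes satisfy the balance condition.
Result: Balanced


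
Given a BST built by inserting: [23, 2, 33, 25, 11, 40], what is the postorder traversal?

Tree insertion order: [23, 2, 33, 25, 11, 40]
Tree (level-order array): [23, 2, 33, None, 11, 25, 40]
Postorder traversal: [11, 2, 25, 40, 33, 23]


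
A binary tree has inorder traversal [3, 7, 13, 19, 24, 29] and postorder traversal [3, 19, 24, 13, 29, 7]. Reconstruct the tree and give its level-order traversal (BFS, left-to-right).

Inorder:   [3, 7, 13, 19, 24, 29]
Postorder: [3, 19, 24, 13, 29, 7]
Algorithm: postorder visits root last, so walk postorder right-to-left;
each value is the root of the current inorder slice — split it at that
value, recurse on the right subtree first, then the left.
Recursive splits:
  root=7; inorder splits into left=[3], right=[13, 19, 24, 29]
  root=29; inorder splits into left=[13, 19, 24], right=[]
  root=13; inorder splits into left=[], right=[19, 24]
  root=24; inorder splits into left=[19], right=[]
  root=19; inorder splits into left=[], right=[]
  root=3; inorder splits into left=[], right=[]
Reconstructed level-order: [7, 3, 29, 13, 24, 19]


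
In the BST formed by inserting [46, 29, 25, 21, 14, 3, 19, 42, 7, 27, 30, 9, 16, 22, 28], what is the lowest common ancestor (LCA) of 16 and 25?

Tree insertion order: [46, 29, 25, 21, 14, 3, 19, 42, 7, 27, 30, 9, 16, 22, 28]
Tree (level-order array): [46, 29, None, 25, 42, 21, 27, 30, None, 14, 22, None, 28, None, None, 3, 19, None, None, None, None, None, 7, 16, None, None, 9]
In a BST, the LCA of p=16, q=25 is the first node v on the
root-to-leaf path with p <= v <= q (go left if both < v, right if both > v).
Walk from root:
  at 46: both 16 and 25 < 46, go left
  at 29: both 16 and 25 < 29, go left
  at 25: 16 <= 25 <= 25, this is the LCA
LCA = 25


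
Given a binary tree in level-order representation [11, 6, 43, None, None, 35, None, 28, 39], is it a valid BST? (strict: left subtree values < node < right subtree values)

Level-order array: [11, 6, 43, None, None, 35, None, 28, 39]
Validate using subtree bounds (lo, hi): at each node, require lo < value < hi,
then recurse left with hi=value and right with lo=value.
Preorder trace (stopping at first violation):
  at node 11 with bounds (-inf, +inf): OK
  at node 6 with bounds (-inf, 11): OK
  at node 43 with bounds (11, +inf): OK
  at node 35 with bounds (11, 43): OK
  at node 28 with bounds (11, 35): OK
  at node 39 with bounds (35, 43): OK
No violation found at any node.
Result: Valid BST


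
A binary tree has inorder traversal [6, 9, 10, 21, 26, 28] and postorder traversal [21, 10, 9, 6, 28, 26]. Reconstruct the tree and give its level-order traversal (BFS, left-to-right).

Inorder:   [6, 9, 10, 21, 26, 28]
Postorder: [21, 10, 9, 6, 28, 26]
Algorithm: postorder visits root last, so walk postorder right-to-left;
each value is the root of the current inorder slice — split it at that
value, recurse on the right subtree first, then the left.
Recursive splits:
  root=26; inorder splits into left=[6, 9, 10, 21], right=[28]
  root=28; inorder splits into left=[], right=[]
  root=6; inorder splits into left=[], right=[9, 10, 21]
  root=9; inorder splits into left=[], right=[10, 21]
  root=10; inorder splits into left=[], right=[21]
  root=21; inorder splits into left=[], right=[]
Reconstructed level-order: [26, 6, 28, 9, 10, 21]


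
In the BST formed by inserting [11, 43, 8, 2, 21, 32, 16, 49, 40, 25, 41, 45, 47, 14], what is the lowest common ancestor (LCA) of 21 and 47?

Tree insertion order: [11, 43, 8, 2, 21, 32, 16, 49, 40, 25, 41, 45, 47, 14]
Tree (level-order array): [11, 8, 43, 2, None, 21, 49, None, None, 16, 32, 45, None, 14, None, 25, 40, None, 47, None, None, None, None, None, 41]
In a BST, the LCA of p=21, q=47 is the first node v on the
root-to-leaf path with p <= v <= q (go left if both < v, right if both > v).
Walk from root:
  at 11: both 21 and 47 > 11, go right
  at 43: 21 <= 43 <= 47, this is the LCA
LCA = 43


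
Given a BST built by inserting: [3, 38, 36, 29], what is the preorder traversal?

Tree insertion order: [3, 38, 36, 29]
Tree (level-order array): [3, None, 38, 36, None, 29]
Preorder traversal: [3, 38, 36, 29]


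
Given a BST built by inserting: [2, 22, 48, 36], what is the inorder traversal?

Tree insertion order: [2, 22, 48, 36]
Tree (level-order array): [2, None, 22, None, 48, 36]
Inorder traversal: [2, 22, 36, 48]


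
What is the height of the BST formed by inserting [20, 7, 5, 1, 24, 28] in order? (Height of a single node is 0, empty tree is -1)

Insertion order: [20, 7, 5, 1, 24, 28]
Tree (level-order array): [20, 7, 24, 5, None, None, 28, 1]
Compute height bottom-up (empty subtree = -1):
  height(1) = 1 + max(-1, -1) = 0
  height(5) = 1 + max(0, -1) = 1
  height(7) = 1 + max(1, -1) = 2
  height(28) = 1 + max(-1, -1) = 0
  height(24) = 1 + max(-1, 0) = 1
  height(20) = 1 + max(2, 1) = 3
Height = 3


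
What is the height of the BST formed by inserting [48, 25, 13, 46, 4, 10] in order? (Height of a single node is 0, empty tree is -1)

Insertion order: [48, 25, 13, 46, 4, 10]
Tree (level-order array): [48, 25, None, 13, 46, 4, None, None, None, None, 10]
Compute height bottom-up (empty subtree = -1):
  height(10) = 1 + max(-1, -1) = 0
  height(4) = 1 + max(-1, 0) = 1
  height(13) = 1 + max(1, -1) = 2
  height(46) = 1 + max(-1, -1) = 0
  height(25) = 1 + max(2, 0) = 3
  height(48) = 1 + max(3, -1) = 4
Height = 4


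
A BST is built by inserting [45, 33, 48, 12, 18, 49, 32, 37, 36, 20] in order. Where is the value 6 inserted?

Starting tree (level order): [45, 33, 48, 12, 37, None, 49, None, 18, 36, None, None, None, None, 32, None, None, 20]
Insertion path: 45 -> 33 -> 12
Result: insert 6 as left child of 12
Final tree (level order): [45, 33, 48, 12, 37, None, 49, 6, 18, 36, None, None, None, None, None, None, 32, None, None, 20]


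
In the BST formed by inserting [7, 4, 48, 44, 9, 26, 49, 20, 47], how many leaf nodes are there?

Tree built from: [7, 4, 48, 44, 9, 26, 49, 20, 47]
Tree (level-order array): [7, 4, 48, None, None, 44, 49, 9, 47, None, None, None, 26, None, None, 20]
Rule: A leaf has 0 children.
Per-node child counts:
  node 7: 2 child(ren)
  node 4: 0 child(ren)
  node 48: 2 child(ren)
  node 44: 2 child(ren)
  node 9: 1 child(ren)
  node 26: 1 child(ren)
  node 20: 0 child(ren)
  node 47: 0 child(ren)
  node 49: 0 child(ren)
Matching nodes: [4, 20, 47, 49]
Count of leaf nodes: 4


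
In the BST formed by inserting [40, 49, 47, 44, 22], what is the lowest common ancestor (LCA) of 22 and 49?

Tree insertion order: [40, 49, 47, 44, 22]
Tree (level-order array): [40, 22, 49, None, None, 47, None, 44]
In a BST, the LCA of p=22, q=49 is the first node v on the
root-to-leaf path with p <= v <= q (go left if both < v, right if both > v).
Walk from root:
  at 40: 22 <= 40 <= 49, this is the LCA
LCA = 40


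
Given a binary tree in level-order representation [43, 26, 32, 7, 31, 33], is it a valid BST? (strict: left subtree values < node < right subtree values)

Level-order array: [43, 26, 32, 7, 31, 33]
Validate using subtree bounds (lo, hi): at each node, require lo < value < hi,
then recurse left with hi=value and right with lo=value.
Preorder trace (stopping at first violation):
  at node 43 with bounds (-inf, +inf): OK
  at node 26 with bounds (-inf, 43): OK
  at node 7 with bounds (-inf, 26): OK
  at node 31 with bounds (26, 43): OK
  at node 32 with bounds (43, +inf): VIOLATION
Node 32 violates its bound: not (43 < 32 < +inf).
Result: Not a valid BST


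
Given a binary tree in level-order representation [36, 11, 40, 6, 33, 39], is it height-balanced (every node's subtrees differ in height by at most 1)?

Tree (level-order array): [36, 11, 40, 6, 33, 39]
Definition: a tree is height-balanced if, at every node, |h(left) - h(right)| <= 1 (empty subtree has height -1).
Bottom-up per-node check:
  node 6: h_left=-1, h_right=-1, diff=0 [OK], height=0
  node 33: h_left=-1, h_right=-1, diff=0 [OK], height=0
  node 11: h_left=0, h_right=0, diff=0 [OK], height=1
  node 39: h_left=-1, h_right=-1, diff=0 [OK], height=0
  node 40: h_left=0, h_right=-1, diff=1 [OK], height=1
  node 36: h_left=1, h_right=1, diff=0 [OK], height=2
All nodes satisfy the balance condition.
Result: Balanced


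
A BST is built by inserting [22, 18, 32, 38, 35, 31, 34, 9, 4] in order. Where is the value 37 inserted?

Starting tree (level order): [22, 18, 32, 9, None, 31, 38, 4, None, None, None, 35, None, None, None, 34]
Insertion path: 22 -> 32 -> 38 -> 35
Result: insert 37 as right child of 35
Final tree (level order): [22, 18, 32, 9, None, 31, 38, 4, None, None, None, 35, None, None, None, 34, 37]


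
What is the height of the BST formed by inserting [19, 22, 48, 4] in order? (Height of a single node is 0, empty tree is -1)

Insertion order: [19, 22, 48, 4]
Tree (level-order array): [19, 4, 22, None, None, None, 48]
Compute height bottom-up (empty subtree = -1):
  height(4) = 1 + max(-1, -1) = 0
  height(48) = 1 + max(-1, -1) = 0
  height(22) = 1 + max(-1, 0) = 1
  height(19) = 1 + max(0, 1) = 2
Height = 2


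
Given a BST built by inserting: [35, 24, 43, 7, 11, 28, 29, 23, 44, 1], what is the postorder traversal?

Tree insertion order: [35, 24, 43, 7, 11, 28, 29, 23, 44, 1]
Tree (level-order array): [35, 24, 43, 7, 28, None, 44, 1, 11, None, 29, None, None, None, None, None, 23]
Postorder traversal: [1, 23, 11, 7, 29, 28, 24, 44, 43, 35]


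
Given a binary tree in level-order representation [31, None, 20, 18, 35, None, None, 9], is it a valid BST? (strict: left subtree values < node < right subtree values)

Level-order array: [31, None, 20, 18, 35, None, None, 9]
Validate using subtree bounds (lo, hi): at each node, require lo < value < hi,
then recurse left with hi=value and right with lo=value.
Preorder trace (stopping at first violation):
  at node 31 with bounds (-inf, +inf): OK
  at node 20 with bounds (31, +inf): VIOLATION
Node 20 violates its bound: not (31 < 20 < +inf).
Result: Not a valid BST


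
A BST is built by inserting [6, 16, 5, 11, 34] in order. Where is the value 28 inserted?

Starting tree (level order): [6, 5, 16, None, None, 11, 34]
Insertion path: 6 -> 16 -> 34
Result: insert 28 as left child of 34
Final tree (level order): [6, 5, 16, None, None, 11, 34, None, None, 28]


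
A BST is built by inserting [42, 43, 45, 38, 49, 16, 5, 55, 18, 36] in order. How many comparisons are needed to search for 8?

Search path for 8: 42 -> 38 -> 16 -> 5
Found: False
Comparisons: 4


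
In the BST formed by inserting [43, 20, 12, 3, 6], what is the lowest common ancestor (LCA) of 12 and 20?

Tree insertion order: [43, 20, 12, 3, 6]
Tree (level-order array): [43, 20, None, 12, None, 3, None, None, 6]
In a BST, the LCA of p=12, q=20 is the first node v on the
root-to-leaf path with p <= v <= q (go left if both < v, right if both > v).
Walk from root:
  at 43: both 12 and 20 < 43, go left
  at 20: 12 <= 20 <= 20, this is the LCA
LCA = 20


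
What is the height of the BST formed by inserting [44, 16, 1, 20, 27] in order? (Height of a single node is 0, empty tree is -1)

Insertion order: [44, 16, 1, 20, 27]
Tree (level-order array): [44, 16, None, 1, 20, None, None, None, 27]
Compute height bottom-up (empty subtree = -1):
  height(1) = 1 + max(-1, -1) = 0
  height(27) = 1 + max(-1, -1) = 0
  height(20) = 1 + max(-1, 0) = 1
  height(16) = 1 + max(0, 1) = 2
  height(44) = 1 + max(2, -1) = 3
Height = 3


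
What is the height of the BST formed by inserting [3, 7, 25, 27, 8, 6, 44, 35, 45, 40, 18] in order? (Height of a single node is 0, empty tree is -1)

Insertion order: [3, 7, 25, 27, 8, 6, 44, 35, 45, 40, 18]
Tree (level-order array): [3, None, 7, 6, 25, None, None, 8, 27, None, 18, None, 44, None, None, 35, 45, None, 40]
Compute height bottom-up (empty subtree = -1):
  height(6) = 1 + max(-1, -1) = 0
  height(18) = 1 + max(-1, -1) = 0
  height(8) = 1 + max(-1, 0) = 1
  height(40) = 1 + max(-1, -1) = 0
  height(35) = 1 + max(-1, 0) = 1
  height(45) = 1 + max(-1, -1) = 0
  height(44) = 1 + max(1, 0) = 2
  height(27) = 1 + max(-1, 2) = 3
  height(25) = 1 + max(1, 3) = 4
  height(7) = 1 + max(0, 4) = 5
  height(3) = 1 + max(-1, 5) = 6
Height = 6


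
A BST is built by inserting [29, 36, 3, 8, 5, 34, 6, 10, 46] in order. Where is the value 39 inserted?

Starting tree (level order): [29, 3, 36, None, 8, 34, 46, 5, 10, None, None, None, None, None, 6]
Insertion path: 29 -> 36 -> 46
Result: insert 39 as left child of 46
Final tree (level order): [29, 3, 36, None, 8, 34, 46, 5, 10, None, None, 39, None, None, 6]


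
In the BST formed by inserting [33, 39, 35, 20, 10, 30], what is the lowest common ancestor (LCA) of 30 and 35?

Tree insertion order: [33, 39, 35, 20, 10, 30]
Tree (level-order array): [33, 20, 39, 10, 30, 35]
In a BST, the LCA of p=30, q=35 is the first node v on the
root-to-leaf path with p <= v <= q (go left if both < v, right if both > v).
Walk from root:
  at 33: 30 <= 33 <= 35, this is the LCA
LCA = 33


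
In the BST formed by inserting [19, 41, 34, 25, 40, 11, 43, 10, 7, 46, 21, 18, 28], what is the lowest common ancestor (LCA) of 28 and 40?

Tree insertion order: [19, 41, 34, 25, 40, 11, 43, 10, 7, 46, 21, 18, 28]
Tree (level-order array): [19, 11, 41, 10, 18, 34, 43, 7, None, None, None, 25, 40, None, 46, None, None, 21, 28]
In a BST, the LCA of p=28, q=40 is the first node v on the
root-to-leaf path with p <= v <= q (go left if both < v, right if both > v).
Walk from root:
  at 19: both 28 and 40 > 19, go right
  at 41: both 28 and 40 < 41, go left
  at 34: 28 <= 34 <= 40, this is the LCA
LCA = 34


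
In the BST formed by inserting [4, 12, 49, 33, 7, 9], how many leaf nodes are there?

Tree built from: [4, 12, 49, 33, 7, 9]
Tree (level-order array): [4, None, 12, 7, 49, None, 9, 33]
Rule: A leaf has 0 children.
Per-node child counts:
  node 4: 1 child(ren)
  node 12: 2 child(ren)
  node 7: 1 child(ren)
  node 9: 0 child(ren)
  node 49: 1 child(ren)
  node 33: 0 child(ren)
Matching nodes: [9, 33]
Count of leaf nodes: 2


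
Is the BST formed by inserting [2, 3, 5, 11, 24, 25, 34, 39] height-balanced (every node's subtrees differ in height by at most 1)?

Tree (level-order array): [2, None, 3, None, 5, None, 11, None, 24, None, 25, None, 34, None, 39]
Definition: a tree is height-balanced if, at every node, |h(left) - h(right)| <= 1 (empty subtree has height -1).
Bottom-up per-node check:
  node 39: h_left=-1, h_right=-1, diff=0 [OK], height=0
  node 34: h_left=-1, h_right=0, diff=1 [OK], height=1
  node 25: h_left=-1, h_right=1, diff=2 [FAIL (|-1-1|=2 > 1)], height=2
  node 24: h_left=-1, h_right=2, diff=3 [FAIL (|-1-2|=3 > 1)], height=3
  node 11: h_left=-1, h_right=3, diff=4 [FAIL (|-1-3|=4 > 1)], height=4
  node 5: h_left=-1, h_right=4, diff=5 [FAIL (|-1-4|=5 > 1)], height=5
  node 3: h_left=-1, h_right=5, diff=6 [FAIL (|-1-5|=6 > 1)], height=6
  node 2: h_left=-1, h_right=6, diff=7 [FAIL (|-1-6|=7 > 1)], height=7
Node 25 violates the condition: |-1 - 1| = 2 > 1.
Result: Not balanced


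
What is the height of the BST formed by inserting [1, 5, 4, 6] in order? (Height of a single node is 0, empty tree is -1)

Insertion order: [1, 5, 4, 6]
Tree (level-order array): [1, None, 5, 4, 6]
Compute height bottom-up (empty subtree = -1):
  height(4) = 1 + max(-1, -1) = 0
  height(6) = 1 + max(-1, -1) = 0
  height(5) = 1 + max(0, 0) = 1
  height(1) = 1 + max(-1, 1) = 2
Height = 2


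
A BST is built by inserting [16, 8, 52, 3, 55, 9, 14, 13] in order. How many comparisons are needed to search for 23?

Search path for 23: 16 -> 52
Found: False
Comparisons: 2


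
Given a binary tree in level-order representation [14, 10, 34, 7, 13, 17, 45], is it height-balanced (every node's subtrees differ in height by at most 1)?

Tree (level-order array): [14, 10, 34, 7, 13, 17, 45]
Definition: a tree is height-balanced if, at every node, |h(left) - h(right)| <= 1 (empty subtree has height -1).
Bottom-up per-node check:
  node 7: h_left=-1, h_right=-1, diff=0 [OK], height=0
  node 13: h_left=-1, h_right=-1, diff=0 [OK], height=0
  node 10: h_left=0, h_right=0, diff=0 [OK], height=1
  node 17: h_left=-1, h_right=-1, diff=0 [OK], height=0
  node 45: h_left=-1, h_right=-1, diff=0 [OK], height=0
  node 34: h_left=0, h_right=0, diff=0 [OK], height=1
  node 14: h_left=1, h_right=1, diff=0 [OK], height=2
All nodes satisfy the balance condition.
Result: Balanced


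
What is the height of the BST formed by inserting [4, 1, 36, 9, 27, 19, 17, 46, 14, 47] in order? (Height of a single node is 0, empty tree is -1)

Insertion order: [4, 1, 36, 9, 27, 19, 17, 46, 14, 47]
Tree (level-order array): [4, 1, 36, None, None, 9, 46, None, 27, None, 47, 19, None, None, None, 17, None, 14]
Compute height bottom-up (empty subtree = -1):
  height(1) = 1 + max(-1, -1) = 0
  height(14) = 1 + max(-1, -1) = 0
  height(17) = 1 + max(0, -1) = 1
  height(19) = 1 + max(1, -1) = 2
  height(27) = 1 + max(2, -1) = 3
  height(9) = 1 + max(-1, 3) = 4
  height(47) = 1 + max(-1, -1) = 0
  height(46) = 1 + max(-1, 0) = 1
  height(36) = 1 + max(4, 1) = 5
  height(4) = 1 + max(0, 5) = 6
Height = 6


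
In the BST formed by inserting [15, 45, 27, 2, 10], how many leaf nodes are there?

Tree built from: [15, 45, 27, 2, 10]
Tree (level-order array): [15, 2, 45, None, 10, 27]
Rule: A leaf has 0 children.
Per-node child counts:
  node 15: 2 child(ren)
  node 2: 1 child(ren)
  node 10: 0 child(ren)
  node 45: 1 child(ren)
  node 27: 0 child(ren)
Matching nodes: [10, 27]
Count of leaf nodes: 2


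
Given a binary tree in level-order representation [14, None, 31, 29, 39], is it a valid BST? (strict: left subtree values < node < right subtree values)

Level-order array: [14, None, 31, 29, 39]
Validate using subtree bounds (lo, hi): at each node, require lo < value < hi,
then recurse left with hi=value and right with lo=value.
Preorder trace (stopping at first violation):
  at node 14 with bounds (-inf, +inf): OK
  at node 31 with bounds (14, +inf): OK
  at node 29 with bounds (14, 31): OK
  at node 39 with bounds (31, +inf): OK
No violation found at any node.
Result: Valid BST


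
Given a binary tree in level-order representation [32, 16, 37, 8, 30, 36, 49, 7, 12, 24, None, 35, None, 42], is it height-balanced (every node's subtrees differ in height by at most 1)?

Tree (level-order array): [32, 16, 37, 8, 30, 36, 49, 7, 12, 24, None, 35, None, 42]
Definition: a tree is height-balanced if, at every node, |h(left) - h(right)| <= 1 (empty subtree has height -1).
Bottom-up per-node check:
  node 7: h_left=-1, h_right=-1, diff=0 [OK], height=0
  node 12: h_left=-1, h_right=-1, diff=0 [OK], height=0
  node 8: h_left=0, h_right=0, diff=0 [OK], height=1
  node 24: h_left=-1, h_right=-1, diff=0 [OK], height=0
  node 30: h_left=0, h_right=-1, diff=1 [OK], height=1
  node 16: h_left=1, h_right=1, diff=0 [OK], height=2
  node 35: h_left=-1, h_right=-1, diff=0 [OK], height=0
  node 36: h_left=0, h_right=-1, diff=1 [OK], height=1
  node 42: h_left=-1, h_right=-1, diff=0 [OK], height=0
  node 49: h_left=0, h_right=-1, diff=1 [OK], height=1
  node 37: h_left=1, h_right=1, diff=0 [OK], height=2
  node 32: h_left=2, h_right=2, diff=0 [OK], height=3
All nodes satisfy the balance condition.
Result: Balanced


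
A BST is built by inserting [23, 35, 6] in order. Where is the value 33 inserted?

Starting tree (level order): [23, 6, 35]
Insertion path: 23 -> 35
Result: insert 33 as left child of 35
Final tree (level order): [23, 6, 35, None, None, 33]


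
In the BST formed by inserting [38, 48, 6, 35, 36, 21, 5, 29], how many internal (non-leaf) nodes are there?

Tree built from: [38, 48, 6, 35, 36, 21, 5, 29]
Tree (level-order array): [38, 6, 48, 5, 35, None, None, None, None, 21, 36, None, 29]
Rule: An internal node has at least one child.
Per-node child counts:
  node 38: 2 child(ren)
  node 6: 2 child(ren)
  node 5: 0 child(ren)
  node 35: 2 child(ren)
  node 21: 1 child(ren)
  node 29: 0 child(ren)
  node 36: 0 child(ren)
  node 48: 0 child(ren)
Matching nodes: [38, 6, 35, 21]
Count of internal (non-leaf) nodes: 4


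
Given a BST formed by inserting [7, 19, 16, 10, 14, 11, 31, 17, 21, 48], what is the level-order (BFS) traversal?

Tree insertion order: [7, 19, 16, 10, 14, 11, 31, 17, 21, 48]
Tree (level-order array): [7, None, 19, 16, 31, 10, 17, 21, 48, None, 14, None, None, None, None, None, None, 11]
BFS from the root, enqueuing left then right child of each popped node:
  queue [7] -> pop 7, enqueue [19], visited so far: [7]
  queue [19] -> pop 19, enqueue [16, 31], visited so far: [7, 19]
  queue [16, 31] -> pop 16, enqueue [10, 17], visited so far: [7, 19, 16]
  queue [31, 10, 17] -> pop 31, enqueue [21, 48], visited so far: [7, 19, 16, 31]
  queue [10, 17, 21, 48] -> pop 10, enqueue [14], visited so far: [7, 19, 16, 31, 10]
  queue [17, 21, 48, 14] -> pop 17, enqueue [none], visited so far: [7, 19, 16, 31, 10, 17]
  queue [21, 48, 14] -> pop 21, enqueue [none], visited so far: [7, 19, 16, 31, 10, 17, 21]
  queue [48, 14] -> pop 48, enqueue [none], visited so far: [7, 19, 16, 31, 10, 17, 21, 48]
  queue [14] -> pop 14, enqueue [11], visited so far: [7, 19, 16, 31, 10, 17, 21, 48, 14]
  queue [11] -> pop 11, enqueue [none], visited so far: [7, 19, 16, 31, 10, 17, 21, 48, 14, 11]
Result: [7, 19, 16, 31, 10, 17, 21, 48, 14, 11]


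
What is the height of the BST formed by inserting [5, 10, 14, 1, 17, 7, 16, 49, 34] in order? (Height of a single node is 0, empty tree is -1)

Insertion order: [5, 10, 14, 1, 17, 7, 16, 49, 34]
Tree (level-order array): [5, 1, 10, None, None, 7, 14, None, None, None, 17, 16, 49, None, None, 34]
Compute height bottom-up (empty subtree = -1):
  height(1) = 1 + max(-1, -1) = 0
  height(7) = 1 + max(-1, -1) = 0
  height(16) = 1 + max(-1, -1) = 0
  height(34) = 1 + max(-1, -1) = 0
  height(49) = 1 + max(0, -1) = 1
  height(17) = 1 + max(0, 1) = 2
  height(14) = 1 + max(-1, 2) = 3
  height(10) = 1 + max(0, 3) = 4
  height(5) = 1 + max(0, 4) = 5
Height = 5


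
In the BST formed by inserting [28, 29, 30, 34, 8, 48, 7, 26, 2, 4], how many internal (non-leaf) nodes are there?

Tree built from: [28, 29, 30, 34, 8, 48, 7, 26, 2, 4]
Tree (level-order array): [28, 8, 29, 7, 26, None, 30, 2, None, None, None, None, 34, None, 4, None, 48]
Rule: An internal node has at least one child.
Per-node child counts:
  node 28: 2 child(ren)
  node 8: 2 child(ren)
  node 7: 1 child(ren)
  node 2: 1 child(ren)
  node 4: 0 child(ren)
  node 26: 0 child(ren)
  node 29: 1 child(ren)
  node 30: 1 child(ren)
  node 34: 1 child(ren)
  node 48: 0 child(ren)
Matching nodes: [28, 8, 7, 2, 29, 30, 34]
Count of internal (non-leaf) nodes: 7


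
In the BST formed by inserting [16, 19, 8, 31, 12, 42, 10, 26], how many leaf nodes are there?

Tree built from: [16, 19, 8, 31, 12, 42, 10, 26]
Tree (level-order array): [16, 8, 19, None, 12, None, 31, 10, None, 26, 42]
Rule: A leaf has 0 children.
Per-node child counts:
  node 16: 2 child(ren)
  node 8: 1 child(ren)
  node 12: 1 child(ren)
  node 10: 0 child(ren)
  node 19: 1 child(ren)
  node 31: 2 child(ren)
  node 26: 0 child(ren)
  node 42: 0 child(ren)
Matching nodes: [10, 26, 42]
Count of leaf nodes: 3


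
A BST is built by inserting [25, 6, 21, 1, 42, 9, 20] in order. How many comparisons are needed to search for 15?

Search path for 15: 25 -> 6 -> 21 -> 9 -> 20
Found: False
Comparisons: 5


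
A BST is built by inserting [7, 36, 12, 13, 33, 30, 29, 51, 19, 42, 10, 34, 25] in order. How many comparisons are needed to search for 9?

Search path for 9: 7 -> 36 -> 12 -> 10
Found: False
Comparisons: 4


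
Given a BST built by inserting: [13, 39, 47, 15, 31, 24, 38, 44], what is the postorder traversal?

Tree insertion order: [13, 39, 47, 15, 31, 24, 38, 44]
Tree (level-order array): [13, None, 39, 15, 47, None, 31, 44, None, 24, 38]
Postorder traversal: [24, 38, 31, 15, 44, 47, 39, 13]


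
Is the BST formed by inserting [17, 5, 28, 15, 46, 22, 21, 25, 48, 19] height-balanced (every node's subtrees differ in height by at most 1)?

Tree (level-order array): [17, 5, 28, None, 15, 22, 46, None, None, 21, 25, None, 48, 19]
Definition: a tree is height-balanced if, at every node, |h(left) - h(right)| <= 1 (empty subtree has height -1).
Bottom-up per-node check:
  node 15: h_left=-1, h_right=-1, diff=0 [OK], height=0
  node 5: h_left=-1, h_right=0, diff=1 [OK], height=1
  node 19: h_left=-1, h_right=-1, diff=0 [OK], height=0
  node 21: h_left=0, h_right=-1, diff=1 [OK], height=1
  node 25: h_left=-1, h_right=-1, diff=0 [OK], height=0
  node 22: h_left=1, h_right=0, diff=1 [OK], height=2
  node 48: h_left=-1, h_right=-1, diff=0 [OK], height=0
  node 46: h_left=-1, h_right=0, diff=1 [OK], height=1
  node 28: h_left=2, h_right=1, diff=1 [OK], height=3
  node 17: h_left=1, h_right=3, diff=2 [FAIL (|1-3|=2 > 1)], height=4
Node 17 violates the condition: |1 - 3| = 2 > 1.
Result: Not balanced


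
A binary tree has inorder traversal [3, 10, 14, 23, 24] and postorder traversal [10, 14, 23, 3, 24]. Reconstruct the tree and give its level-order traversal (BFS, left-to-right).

Inorder:   [3, 10, 14, 23, 24]
Postorder: [10, 14, 23, 3, 24]
Algorithm: postorder visits root last, so walk postorder right-to-left;
each value is the root of the current inorder slice — split it at that
value, recurse on the right subtree first, then the left.
Recursive splits:
  root=24; inorder splits into left=[3, 10, 14, 23], right=[]
  root=3; inorder splits into left=[], right=[10, 14, 23]
  root=23; inorder splits into left=[10, 14], right=[]
  root=14; inorder splits into left=[10], right=[]
  root=10; inorder splits into left=[], right=[]
Reconstructed level-order: [24, 3, 23, 14, 10]
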